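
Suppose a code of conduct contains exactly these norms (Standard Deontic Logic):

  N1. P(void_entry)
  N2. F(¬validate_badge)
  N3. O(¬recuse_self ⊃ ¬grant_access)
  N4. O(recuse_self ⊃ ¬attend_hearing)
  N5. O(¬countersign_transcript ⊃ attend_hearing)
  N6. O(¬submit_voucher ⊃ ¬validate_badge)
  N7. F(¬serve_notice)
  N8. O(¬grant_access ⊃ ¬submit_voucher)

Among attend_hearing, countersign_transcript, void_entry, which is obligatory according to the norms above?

Premise 2, F(¬validate_badge), is equivalent to O(validate_badge).
The contrapositive of premise 6 (O(¬submit_voucher ⊃ ¬validate_badge)) is O(validate_badge ⊃ submit_voucher), and O(validate_badge) is already established, so O(submit_voucher).
Premise 8 is O(¬grant_access ⊃ ¬submit_voucher); contrapositively O(submit_voucher ⊃ grant_access). Since O(submit_voucher) holds, K gives O(grant_access).
Premise 3, O(¬recuse_self ⊃ ¬grant_access), contraposes to O(grant_access ⊃ recuse_self); with O(grant_access) we get O(recuse_self).
Applying K to premise 4 (O(recuse_self ⊃ ¬attend_hearing)) and O(recuse_self) yields O(¬attend_hearing).
Premise 5 is O(¬countersign_transcript ⊃ attend_hearing); contrapositively O(¬attend_hearing ⊃ countersign_transcript). Since O(¬attend_hearing) holds, K gives O(countersign_transcript).
So O(countersign_transcript) holds — countersign_transcript is obligatory. None of the other listed options is made obligatory by any chain of premises.

countersign_transcript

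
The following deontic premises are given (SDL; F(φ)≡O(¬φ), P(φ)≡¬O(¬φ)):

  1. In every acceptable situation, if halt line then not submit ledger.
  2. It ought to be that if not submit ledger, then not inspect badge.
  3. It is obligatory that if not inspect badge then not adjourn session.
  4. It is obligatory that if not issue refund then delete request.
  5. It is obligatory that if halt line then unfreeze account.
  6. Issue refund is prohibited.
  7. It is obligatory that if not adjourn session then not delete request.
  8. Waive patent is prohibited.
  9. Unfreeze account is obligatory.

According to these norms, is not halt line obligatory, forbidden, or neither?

Obligatory

Premise 6, F(issue_refund), is equivalent to O(¬issue_refund).
Applying K to premise 4 (O(¬issue_refund → delete_request)) and O(¬issue_refund) yields O(delete_request).
Premise 7 is O(¬adjourn_session → ¬delete_request); contrapositively O(delete_request → adjourn_session). Since O(delete_request) holds, K gives O(adjourn_session).
The contrapositive of premise 3 (O(¬inspect_badge → ¬adjourn_session)) is O(adjourn_session → inspect_badge), and O(adjourn_session) is already established, so O(inspect_badge).
Premise 2, O(¬submit_ledger → ¬inspect_badge), contraposes to O(inspect_badge → submit_ledger); with O(inspect_badge) we get O(submit_ledger).
Premise 1, O(halt_line → ¬submit_ledger), contraposes to O(submit_ledger → ¬halt_line); with O(submit_ledger) we get O(¬halt_line).
Premises 5, 8, 9 do not contribute to this derivation.
Hence ¬halt_line is obligatory.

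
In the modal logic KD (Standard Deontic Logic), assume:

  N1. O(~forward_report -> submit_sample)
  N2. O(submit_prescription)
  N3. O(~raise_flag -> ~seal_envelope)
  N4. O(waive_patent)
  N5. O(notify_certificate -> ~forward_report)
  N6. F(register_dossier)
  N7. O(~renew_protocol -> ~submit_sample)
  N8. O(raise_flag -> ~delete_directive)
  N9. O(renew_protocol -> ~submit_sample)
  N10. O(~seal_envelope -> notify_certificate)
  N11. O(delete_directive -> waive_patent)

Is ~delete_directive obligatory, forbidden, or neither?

Premises 7 and 9 cover both cases: O(~renew_protocol -> ~submit_sample) and O(renew_protocol -> ~submit_sample). Since ~renew_protocol ∨ renew_protocol is a tautology, O(~submit_sample) follows.
The contrapositive of premise 1 (O(~forward_report -> submit_sample)) is O(~submit_sample -> forward_report), and O(~submit_sample) is already established, so O(forward_report).
Premise 5, O(notify_certificate -> ~forward_report), contraposes to O(forward_report -> ~notify_certificate); with O(forward_report) we get O(~notify_certificate).
The contrapositive of premise 10 (O(~seal_envelope -> notify_certificate)) is O(~notify_certificate -> seal_envelope), and O(~notify_certificate) is already established, so O(seal_envelope).
Premise 3, O(~raise_flag -> ~seal_envelope), contraposes to O(seal_envelope -> raise_flag); with O(seal_envelope) we get O(raise_flag).
From O(raise_flag) and premise 8, O(raise_flag -> ~delete_directive), we obtain O(~delete_directive).
Premises 2, 4, 6, 11 do not contribute to this derivation.
Hence ~delete_directive is obligatory.

Obligatory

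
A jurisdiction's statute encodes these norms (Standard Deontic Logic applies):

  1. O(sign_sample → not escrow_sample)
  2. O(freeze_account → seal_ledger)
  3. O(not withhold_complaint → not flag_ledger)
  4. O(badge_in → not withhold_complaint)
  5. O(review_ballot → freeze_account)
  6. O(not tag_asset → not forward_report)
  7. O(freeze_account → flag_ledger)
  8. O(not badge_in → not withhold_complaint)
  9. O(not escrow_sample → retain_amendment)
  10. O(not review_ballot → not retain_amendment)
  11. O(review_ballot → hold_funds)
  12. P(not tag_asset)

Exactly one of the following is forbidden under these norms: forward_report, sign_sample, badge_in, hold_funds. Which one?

By case analysis on not badge_in: premise 8 gives O(not badge_in → not withhold_complaint) and premise 4 gives O(badge_in → not withhold_complaint), so O(not withhold_complaint) either way.
Applying K to premise 3 (O(not withhold_complaint → not flag_ledger)) and O(not withhold_complaint) yields O(not flag_ledger).
Premise 7, O(freeze_account → flag_ledger), contraposes to O(not flag_ledger → not freeze_account); with O(not flag_ledger) we get O(not freeze_account).
Premise 5, O(review_ballot → freeze_account), contraposes to O(not freeze_account → not review_ballot); with O(not freeze_account) we get O(not review_ballot).
From O(not review_ballot) and premise 10, O(not review_ballot → not retain_amendment), we obtain O(not retain_amendment).
The contrapositive of premise 9 (O(not escrow_sample → retain_amendment)) is O(not retain_amendment → escrow_sample), and O(not retain_amendment) is already established, so O(escrow_sample).
Premise 1, O(sign_sample → not escrow_sample), contraposes to O(escrow_sample → not sign_sample); with O(escrow_sample) we get O(not sign_sample).
So O(not sign_sample) holds, i.e. sign_sample is forbidden. None of the other listed options is forbidden under the premises.

sign_sample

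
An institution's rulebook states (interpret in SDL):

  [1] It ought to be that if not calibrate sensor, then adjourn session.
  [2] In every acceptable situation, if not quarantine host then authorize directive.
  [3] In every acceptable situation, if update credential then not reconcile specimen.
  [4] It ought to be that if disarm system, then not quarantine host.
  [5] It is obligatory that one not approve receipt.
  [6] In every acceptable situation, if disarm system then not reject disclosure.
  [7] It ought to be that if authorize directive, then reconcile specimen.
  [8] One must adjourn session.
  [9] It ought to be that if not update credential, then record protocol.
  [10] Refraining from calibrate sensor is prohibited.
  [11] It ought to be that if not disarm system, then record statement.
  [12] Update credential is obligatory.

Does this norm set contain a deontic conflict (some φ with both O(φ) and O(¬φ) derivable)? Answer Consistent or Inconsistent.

Premise 1 is O(¬calibrate_sensor → adjourn_session); even if O(adjourn_session) held, inferring O(¬calibrate_sensor) would be affirming the consequent — invalid.
So O(¬calibrate_sensor) is not derivable, and the apparent clash with O(calibrate_sensor) does not arise.
A world satisfying every obligation exists (e.g. adjourn_session=true, approve_receipt=false, authorize_directive=false, calibrate_sensor=true, disarm_system=false, quarantine_host=true, reconcile_specimen=false, record_protocol=false, record_statement=true, reject_disclosure=false, update_credential=true); no atom is both obligatory and forbidden, so the set is consistent.

Consistent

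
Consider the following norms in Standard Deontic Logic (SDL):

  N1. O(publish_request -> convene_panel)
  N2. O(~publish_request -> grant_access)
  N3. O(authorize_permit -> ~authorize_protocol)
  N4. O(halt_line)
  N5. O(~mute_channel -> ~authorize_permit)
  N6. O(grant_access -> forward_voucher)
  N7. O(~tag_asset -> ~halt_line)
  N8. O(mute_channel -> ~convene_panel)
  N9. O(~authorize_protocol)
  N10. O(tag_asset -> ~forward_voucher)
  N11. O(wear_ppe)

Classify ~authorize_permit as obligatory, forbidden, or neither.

Obligatory

Premise 4 states O(halt_line) outright.
Premise 7 is O(~tag_asset -> ~halt_line); contrapositively O(halt_line -> tag_asset). Since O(halt_line) holds, K gives O(tag_asset).
With premise 10, O(tag_asset -> ~forward_voucher), the K-axiom yields O(~forward_voucher).
The contrapositive of premise 6 (O(grant_access -> forward_voucher)) is O(~forward_voucher -> ~grant_access), and O(~forward_voucher) is already established, so O(~grant_access).
Premise 2 is O(~publish_request -> grant_access); contrapositively O(~grant_access -> publish_request). Since O(~grant_access) holds, K gives O(publish_request).
With premise 1, O(publish_request -> convene_panel), the K-axiom yields O(convene_panel).
The contrapositive of premise 8 (O(mute_channel -> ~convene_panel)) is O(convene_panel -> ~mute_channel), and O(convene_panel) is already established, so O(~mute_channel).
Premise 5 is O(~mute_channel -> ~authorize_permit); since O(~mute_channel), deontic closure gives O(~authorize_permit).
Premises 3, 9, 11 do not contribute to this derivation.
Hence ~authorize_permit is obligatory.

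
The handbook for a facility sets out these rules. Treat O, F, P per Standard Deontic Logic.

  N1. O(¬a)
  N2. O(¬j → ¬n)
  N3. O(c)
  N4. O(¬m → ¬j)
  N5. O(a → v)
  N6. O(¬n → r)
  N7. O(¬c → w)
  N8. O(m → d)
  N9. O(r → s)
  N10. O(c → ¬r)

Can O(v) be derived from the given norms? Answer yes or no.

No

Premise 5 is O(a → v), but O(a) is not derivable from the premises, so it does not yield O(v).
No other premise forces O(v). An ideal world satisfying every premise can still have v false, so O(v) is not derivable.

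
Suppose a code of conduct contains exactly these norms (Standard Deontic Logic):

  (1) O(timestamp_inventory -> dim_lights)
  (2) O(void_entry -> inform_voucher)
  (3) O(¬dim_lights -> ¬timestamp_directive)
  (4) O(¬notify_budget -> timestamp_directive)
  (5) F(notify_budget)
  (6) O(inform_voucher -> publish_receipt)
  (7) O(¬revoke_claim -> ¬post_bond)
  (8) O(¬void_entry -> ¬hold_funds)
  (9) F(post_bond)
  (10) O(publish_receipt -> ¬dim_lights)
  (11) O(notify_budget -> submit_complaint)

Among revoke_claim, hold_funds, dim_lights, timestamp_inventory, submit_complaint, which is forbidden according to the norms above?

Premise 5, F(notify_budget), is equivalent to O(¬notify_budget).
Premise 4 is O(¬notify_budget -> timestamp_directive); since O(¬notify_budget), deontic closure gives O(timestamp_directive).
The contrapositive of premise 3 (O(¬dim_lights -> ¬timestamp_directive)) is O(timestamp_directive -> dim_lights), and O(timestamp_directive) is already established, so O(dim_lights).
The contrapositive of premise 10 (O(publish_receipt -> ¬dim_lights)) is O(dim_lights -> ¬publish_receipt), and O(dim_lights) is already established, so O(¬publish_receipt).
Premise 6 is O(inform_voucher -> publish_receipt); contrapositively O(¬publish_receipt -> ¬inform_voucher). Since O(¬publish_receipt) holds, K gives O(¬inform_voucher).
The contrapositive of premise 2 (O(void_entry -> inform_voucher)) is O(¬inform_voucher -> ¬void_entry), and O(¬inform_voucher) is already established, so O(¬void_entry).
From O(¬void_entry) and premise 8, O(¬void_entry -> ¬hold_funds), we obtain O(¬hold_funds).
So O(¬hold_funds) holds, i.e. hold_funds is forbidden. None of the other listed options is forbidden under the premises.

hold_funds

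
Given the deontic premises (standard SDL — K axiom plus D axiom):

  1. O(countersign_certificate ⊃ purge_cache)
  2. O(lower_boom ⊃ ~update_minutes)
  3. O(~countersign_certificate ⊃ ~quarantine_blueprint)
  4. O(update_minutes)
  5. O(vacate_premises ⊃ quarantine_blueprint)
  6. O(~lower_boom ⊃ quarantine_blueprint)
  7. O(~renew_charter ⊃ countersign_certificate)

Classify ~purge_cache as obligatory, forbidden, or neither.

Forbidden

Premise 4 states O(update_minutes) outright.
The contrapositive of premise 2 (O(lower_boom ⊃ ~update_minutes)) is O(update_minutes ⊃ ~lower_boom), and O(update_minutes) is already established, so O(~lower_boom).
With premise 6, O(~lower_boom ⊃ quarantine_blueprint), the K-axiom yields O(quarantine_blueprint).
The contrapositive of premise 3 (O(~countersign_certificate ⊃ ~quarantine_blueprint)) is O(quarantine_blueprint ⊃ countersign_certificate), and O(quarantine_blueprint) is already established, so O(countersign_certificate).
From O(countersign_certificate) and premise 1, O(countersign_certificate ⊃ purge_cache), we obtain O(purge_cache).
Premises 5, 7 do not contribute to this derivation.
Thus O(purge_cache), which is F(~purge_cache): ~purge_cache is forbidden.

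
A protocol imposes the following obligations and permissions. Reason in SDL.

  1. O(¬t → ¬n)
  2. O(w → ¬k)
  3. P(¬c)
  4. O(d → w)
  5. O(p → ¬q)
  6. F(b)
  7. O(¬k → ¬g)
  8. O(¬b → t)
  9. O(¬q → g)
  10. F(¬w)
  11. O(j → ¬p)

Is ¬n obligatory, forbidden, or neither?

Premise 1 is O(¬t → ¬n), but O(¬t) is not derivable from the premises, so it does not yield O(¬n).
No premise or chain of K-axiom applications forces O(¬n), and none forces O(n). So ¬n is neither obligatory nor forbidden under these norms.

Neither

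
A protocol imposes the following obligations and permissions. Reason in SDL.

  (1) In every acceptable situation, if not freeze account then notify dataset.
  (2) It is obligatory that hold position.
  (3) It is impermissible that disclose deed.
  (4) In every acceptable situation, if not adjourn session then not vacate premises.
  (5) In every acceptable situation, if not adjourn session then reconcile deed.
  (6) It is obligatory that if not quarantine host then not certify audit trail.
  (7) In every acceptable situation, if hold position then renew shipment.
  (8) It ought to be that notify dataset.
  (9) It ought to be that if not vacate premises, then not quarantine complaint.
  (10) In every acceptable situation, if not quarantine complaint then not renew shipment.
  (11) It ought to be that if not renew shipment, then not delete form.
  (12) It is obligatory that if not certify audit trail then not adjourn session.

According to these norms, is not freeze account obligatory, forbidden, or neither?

Premise 1 is O(¬freeze_account → notify_dataset); even if O(notify_dataset) held, inferring O(¬freeze_account) would be affirming the consequent — invalid.
No premise or chain of K-axiom applications forces O(¬freeze_account), and none forces O(freeze_account). So ¬freeze_account is neither obligatory nor forbidden under these norms.

Neither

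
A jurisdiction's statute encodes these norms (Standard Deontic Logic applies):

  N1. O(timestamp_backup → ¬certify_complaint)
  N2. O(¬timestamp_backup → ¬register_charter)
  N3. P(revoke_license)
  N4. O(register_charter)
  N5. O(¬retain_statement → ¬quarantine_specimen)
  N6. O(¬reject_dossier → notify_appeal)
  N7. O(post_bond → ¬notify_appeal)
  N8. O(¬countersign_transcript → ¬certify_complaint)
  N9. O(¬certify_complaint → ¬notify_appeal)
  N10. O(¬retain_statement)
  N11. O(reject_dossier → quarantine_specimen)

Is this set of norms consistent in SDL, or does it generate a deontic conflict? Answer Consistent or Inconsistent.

From premise 4 we have O(register_charter).
Premise 2, O(¬timestamp_backup → ¬register_charter), contraposes to O(register_charter → timestamp_backup); with O(register_charter) we get O(timestamp_backup).
With premise 1, O(timestamp_backup → ¬certify_complaint), the K-axiom yields O(¬certify_complaint).
From O(¬certify_complaint) and premise 9, O(¬certify_complaint → ¬notify_appeal), we obtain O(¬notify_appeal).
Premise 6 is O(¬reject_dossier → notify_appeal); contrapositively O(¬notify_appeal → reject_dossier). Since O(¬notify_appeal) holds, K gives O(reject_dossier).
Premise 11 is O(reject_dossier → quarantine_specimen); since O(reject_dossier), deontic closure gives O(quarantine_specimen).
The contrapositive of premise 5 (O(¬retain_statement → ¬quarantine_specimen)) is O(quarantine_specimen → retain_statement), and O(quarantine_specimen) is already established, so O(retain_statement).
Yet premise 10 states O(¬retain_statement).
We now have both O(retain_statement) and O(¬retain_statement) — retain_statement is simultaneously obligatory and forbidden, violating the D-axiom.

Inconsistent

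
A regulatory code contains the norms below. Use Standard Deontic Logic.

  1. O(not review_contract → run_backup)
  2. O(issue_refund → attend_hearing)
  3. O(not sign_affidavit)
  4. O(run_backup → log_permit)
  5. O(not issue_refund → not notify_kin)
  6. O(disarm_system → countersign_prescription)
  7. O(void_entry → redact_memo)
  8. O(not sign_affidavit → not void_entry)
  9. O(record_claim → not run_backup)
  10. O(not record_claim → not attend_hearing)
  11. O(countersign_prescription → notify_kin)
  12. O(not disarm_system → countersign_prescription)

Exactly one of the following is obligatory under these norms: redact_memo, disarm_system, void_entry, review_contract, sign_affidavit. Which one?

Premises 12 and 6 are O(not disarm_system → countersign_prescription) and O(disarm_system → countersign_prescription); every ideal world satisfies not disarm_system or disarm_system, so in either case countersign_prescription holds — hence O(countersign_prescription).
Applying K to premise 11 (O(countersign_prescription → notify_kin)) and O(countersign_prescription) yields O(notify_kin).
Premise 5, O(not issue_refund → not notify_kin), contraposes to O(notify_kin → issue_refund); with O(notify_kin) we get O(issue_refund).
Applying K to premise 2 (O(issue_refund → attend_hearing)) and O(issue_refund) yields O(attend_hearing).
Premise 10, O(not record_claim → not attend_hearing), contraposes to O(attend_hearing → record_claim); with O(attend_hearing) we get O(record_claim).
Applying K to premise 9 (O(record_claim → not run_backup)) and O(record_claim) yields O(not run_backup).
The contrapositive of premise 1 (O(not review_contract → run_backup)) is O(not run_backup → review_contract), and O(not run_backup) is already established, so O(review_contract).
So O(review_contract) holds — review_contract is obligatory. None of the other listed options is made obligatory by any chain of premises.

review_contract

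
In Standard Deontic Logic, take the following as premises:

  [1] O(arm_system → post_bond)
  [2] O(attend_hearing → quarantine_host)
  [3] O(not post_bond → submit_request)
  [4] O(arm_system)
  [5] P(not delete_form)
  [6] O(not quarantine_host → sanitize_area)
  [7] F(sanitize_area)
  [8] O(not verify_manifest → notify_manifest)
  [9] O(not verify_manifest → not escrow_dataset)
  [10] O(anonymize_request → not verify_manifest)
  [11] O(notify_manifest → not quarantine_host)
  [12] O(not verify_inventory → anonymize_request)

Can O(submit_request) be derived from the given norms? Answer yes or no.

No

Premise 3 is O(not post_bond → submit_request), but O(not post_bond) is not derivable from the premises, so it does not yield O(submit_request).
No other premise forces O(submit_request). An ideal world satisfying every premise can still have submit_request false, so O(submit_request) is not derivable.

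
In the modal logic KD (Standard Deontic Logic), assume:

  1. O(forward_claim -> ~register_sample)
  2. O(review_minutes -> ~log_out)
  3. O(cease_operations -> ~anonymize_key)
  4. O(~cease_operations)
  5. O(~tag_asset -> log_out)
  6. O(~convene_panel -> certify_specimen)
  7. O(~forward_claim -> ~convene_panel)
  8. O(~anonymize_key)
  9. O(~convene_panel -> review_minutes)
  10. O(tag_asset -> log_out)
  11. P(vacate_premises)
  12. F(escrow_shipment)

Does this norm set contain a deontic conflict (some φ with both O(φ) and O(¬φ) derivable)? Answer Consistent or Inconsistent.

Premise 3 is O(cease_operations -> ~anonymize_key); even if O(~anonymize_key) held, inferring O(cease_operations) would be affirming the consequent — invalid.
So O(cease_operations) is not derivable, and the apparent clash with O(~cease_operations) does not arise.
A world satisfying every obligation exists (e.g. anonymize_key=false, cease_operations=false, certify_specimen=false, convene_panel=true, escrow_shipment=false, forward_claim=true, log_out=true, register_sample=false, review_minutes=false, tag_asset=false, vacate_premises=false); no atom is both obligatory and forbidden, so the set is consistent.

Consistent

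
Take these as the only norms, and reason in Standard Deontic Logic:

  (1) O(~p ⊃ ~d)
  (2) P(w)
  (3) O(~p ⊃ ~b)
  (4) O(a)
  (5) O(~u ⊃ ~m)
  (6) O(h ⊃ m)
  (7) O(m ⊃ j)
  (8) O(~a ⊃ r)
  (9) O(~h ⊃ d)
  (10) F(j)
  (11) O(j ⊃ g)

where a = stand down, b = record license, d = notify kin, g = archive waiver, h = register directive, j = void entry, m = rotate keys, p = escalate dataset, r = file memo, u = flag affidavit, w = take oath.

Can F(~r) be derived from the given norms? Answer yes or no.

Premise 8 is O(~a ⊃ r), but O(~a) is not derivable from the premises, so it does not yield O(r).
No other premise forces O(r). An ideal world satisfying every premise can still have ~r true, so F(~r) is not derivable.

No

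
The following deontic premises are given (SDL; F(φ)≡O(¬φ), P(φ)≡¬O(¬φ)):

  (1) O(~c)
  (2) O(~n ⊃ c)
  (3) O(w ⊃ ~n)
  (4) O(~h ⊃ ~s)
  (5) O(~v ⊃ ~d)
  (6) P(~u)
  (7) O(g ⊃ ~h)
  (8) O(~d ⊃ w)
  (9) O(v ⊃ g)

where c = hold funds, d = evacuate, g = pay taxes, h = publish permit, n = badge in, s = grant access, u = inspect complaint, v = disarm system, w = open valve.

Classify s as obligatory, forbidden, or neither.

From premise 1 we have O(~c).
Premise 2 is O(~n ⊃ c); contrapositively O(~c ⊃ n). Since O(~c) holds, K gives O(n).
The contrapositive of premise 3 (O(w ⊃ ~n)) is O(n ⊃ ~w), and O(n) is already established, so O(~w).
The contrapositive of premise 8 (O(~d ⊃ w)) is O(~w ⊃ d), and O(~w) is already established, so O(d).
The contrapositive of premise 5 (O(~v ⊃ ~d)) is O(d ⊃ v), and O(d) is already established, so O(v).
Premise 9 is O(v ⊃ g); since O(v), deontic closure gives O(g).
Premise 7 is O(g ⊃ ~h); since O(g), deontic closure gives O(~h).
Premise 4 is O(~h ⊃ ~s); since O(~h), deontic closure gives O(~s).
Premise 6 does not contribute to this derivation.
Thus O(~s), which is F(s): s is forbidden.

Forbidden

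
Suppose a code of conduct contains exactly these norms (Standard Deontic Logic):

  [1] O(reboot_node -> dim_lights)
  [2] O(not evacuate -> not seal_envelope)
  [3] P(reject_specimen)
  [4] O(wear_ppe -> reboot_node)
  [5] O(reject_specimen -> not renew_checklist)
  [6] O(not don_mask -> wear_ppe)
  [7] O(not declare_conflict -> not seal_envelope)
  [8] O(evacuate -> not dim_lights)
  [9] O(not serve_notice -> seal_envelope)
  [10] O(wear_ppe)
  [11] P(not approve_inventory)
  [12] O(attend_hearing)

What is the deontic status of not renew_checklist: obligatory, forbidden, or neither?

Premise 5 is O(reject_specimen -> not renew_checklist), but O(reject_specimen) is not derivable from the premises (the permission P(reject_specimen) asserts only not O(not reject_specimen), not O(reject_specimen)), so it does not yield O(not renew_checklist).
No premise or chain of K-axiom applications forces O(not renew_checklist), and none forces O(renew_checklist). So not renew_checklist is neither obligatory nor forbidden under these norms.

Neither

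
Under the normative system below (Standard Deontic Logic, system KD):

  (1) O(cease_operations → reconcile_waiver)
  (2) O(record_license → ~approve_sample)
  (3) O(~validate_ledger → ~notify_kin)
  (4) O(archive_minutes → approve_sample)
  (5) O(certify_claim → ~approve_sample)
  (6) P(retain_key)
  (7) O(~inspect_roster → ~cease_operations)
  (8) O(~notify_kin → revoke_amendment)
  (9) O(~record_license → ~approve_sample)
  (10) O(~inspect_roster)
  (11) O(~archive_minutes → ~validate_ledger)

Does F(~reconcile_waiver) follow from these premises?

No

Premise 1 is O(cease_operations → reconcile_waiver), but O(cease_operations) is not derivable from the premises, so it does not yield O(reconcile_waiver).
No other premise forces O(reconcile_waiver). An ideal world satisfying every premise can still have ~reconcile_waiver true, so F(~reconcile_waiver) is not derivable.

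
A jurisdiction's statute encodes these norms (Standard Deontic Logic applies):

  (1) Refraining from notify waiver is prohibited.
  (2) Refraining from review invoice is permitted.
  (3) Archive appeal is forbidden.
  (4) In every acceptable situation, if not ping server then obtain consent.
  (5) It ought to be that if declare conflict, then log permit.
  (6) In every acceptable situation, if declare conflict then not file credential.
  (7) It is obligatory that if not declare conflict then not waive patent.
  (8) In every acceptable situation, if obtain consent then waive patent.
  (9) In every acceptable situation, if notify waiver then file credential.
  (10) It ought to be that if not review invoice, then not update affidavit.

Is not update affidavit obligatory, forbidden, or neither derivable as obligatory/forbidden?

Neither

Premise 10 is O(¬review_invoice → ¬update_affidavit), but O(¬review_invoice) is not derivable from the premises (the permission P(¬review_invoice) asserts only ¬O(review_invoice), not O(¬review_invoice)), so it does not yield O(¬update_affidavit).
No premise or chain of K-axiom applications forces O(¬update_affidavit), and none forces O(update_affidavit). So ¬update_affidavit is neither obligatory nor forbidden under these norms.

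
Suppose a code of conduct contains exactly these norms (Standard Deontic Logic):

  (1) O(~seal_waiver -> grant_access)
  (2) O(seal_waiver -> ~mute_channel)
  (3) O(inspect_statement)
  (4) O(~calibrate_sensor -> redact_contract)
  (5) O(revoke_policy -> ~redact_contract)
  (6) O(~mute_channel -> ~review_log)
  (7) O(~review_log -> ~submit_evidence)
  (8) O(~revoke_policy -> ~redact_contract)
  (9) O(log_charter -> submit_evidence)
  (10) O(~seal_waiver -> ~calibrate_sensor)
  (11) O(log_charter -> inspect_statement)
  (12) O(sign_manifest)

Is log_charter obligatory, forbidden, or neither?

Forbidden

Premises 8 and 5 are O(~revoke_policy -> ~redact_contract) and O(revoke_policy -> ~redact_contract); every ideal world satisfies ~revoke_policy or revoke_policy, so in either case ~redact_contract holds — hence O(~redact_contract).
The contrapositive of premise 4 (O(~calibrate_sensor -> redact_contract)) is O(~redact_contract -> calibrate_sensor), and O(~redact_contract) is already established, so O(calibrate_sensor).
The contrapositive of premise 10 (O(~seal_waiver -> ~calibrate_sensor)) is O(calibrate_sensor -> seal_waiver), and O(calibrate_sensor) is already established, so O(seal_waiver).
From O(seal_waiver) and premise 2, O(seal_waiver -> ~mute_channel), we obtain O(~mute_channel).
Premise 6 is O(~mute_channel -> ~review_log); since O(~mute_channel), deontic closure gives O(~review_log).
From O(~review_log) and premise 7, O(~review_log -> ~submit_evidence), we obtain O(~submit_evidence).
Premise 9 is O(log_charter -> submit_evidence); contrapositively O(~submit_evidence -> ~log_charter). Since O(~submit_evidence) holds, K gives O(~log_charter).
Premises 1, 3, 11, 12 do not contribute to this derivation.
Thus O(~log_charter), which is F(log_charter): log_charter is forbidden.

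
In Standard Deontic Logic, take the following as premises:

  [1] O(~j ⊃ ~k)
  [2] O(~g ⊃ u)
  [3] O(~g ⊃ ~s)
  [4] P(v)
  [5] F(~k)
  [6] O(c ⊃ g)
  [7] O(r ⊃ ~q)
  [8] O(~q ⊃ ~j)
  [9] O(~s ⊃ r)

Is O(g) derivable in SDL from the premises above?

Yes

Premise 5, F(~k), is equivalent to O(k).
Premise 1 is O(~j ⊃ ~k); contrapositively O(k ⊃ j). Since O(k) holds, K gives O(j).
Premise 8, O(~q ⊃ ~j), contraposes to O(j ⊃ q); with O(j) we get O(q).
Premise 7, O(r ⊃ ~q), contraposes to O(q ⊃ ~r); with O(q) we get O(~r).
The contrapositive of premise 9 (O(~s ⊃ r)) is O(~r ⊃ s), and O(~r) is already established, so O(s).
Premise 3 is O(~g ⊃ ~s); contrapositively O(s ⊃ g). Since O(s) holds, K gives O(g).
Premises 2, 4, 6 do not contribute to this derivation.
So O(g) follows.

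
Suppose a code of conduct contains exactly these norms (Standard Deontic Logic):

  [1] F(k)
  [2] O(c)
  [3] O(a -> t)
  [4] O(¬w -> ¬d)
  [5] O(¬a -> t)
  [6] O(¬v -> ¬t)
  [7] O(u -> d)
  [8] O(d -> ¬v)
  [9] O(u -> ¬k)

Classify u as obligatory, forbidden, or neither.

Forbidden

By case analysis on a: premise 3 gives O(a -> t) and premise 5 gives O(¬a -> t), so O(t) either way.
Premise 6 is O(¬v -> ¬t); contrapositively O(t -> v). Since O(t) holds, K gives O(v).
The contrapositive of premise 8 (O(d -> ¬v)) is O(v -> ¬d), and O(v) is already established, so O(¬d).
Premise 7 is O(u -> d); contrapositively O(¬d -> ¬u). Since O(¬d) holds, K gives O(¬u).
Premises 1, 2, 4, 9 do not contribute to this derivation.
Thus O(¬u), which is F(u): u is forbidden.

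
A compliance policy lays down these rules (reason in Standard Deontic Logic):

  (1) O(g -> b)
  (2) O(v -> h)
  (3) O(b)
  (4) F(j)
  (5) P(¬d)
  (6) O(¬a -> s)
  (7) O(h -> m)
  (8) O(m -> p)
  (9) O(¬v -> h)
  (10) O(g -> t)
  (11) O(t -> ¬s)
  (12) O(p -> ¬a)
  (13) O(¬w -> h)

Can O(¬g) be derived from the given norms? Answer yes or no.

Premises 9 and 2 are O(¬v -> h) and O(v -> h); every ideal world satisfies ¬v or v, so in either case h holds — hence O(h).
With premise 7, O(h -> m), the K-axiom yields O(m).
Premise 8 is O(m -> p); since O(m), deontic closure gives O(p).
Applying K to premise 12 (O(p -> ¬a)) and O(p) yields O(¬a).
With premise 6, O(¬a -> s), the K-axiom yields O(s).
Premise 11, O(t -> ¬s), contraposes to O(s -> ¬t); with O(s) we get O(¬t).
Premise 10 is O(g -> t); contrapositively O(¬t -> ¬g). Since O(¬t) holds, K gives O(¬g).
Premises 1, 3, 4, 5, 13 do not contribute to this derivation.
So O(¬g) follows.

Yes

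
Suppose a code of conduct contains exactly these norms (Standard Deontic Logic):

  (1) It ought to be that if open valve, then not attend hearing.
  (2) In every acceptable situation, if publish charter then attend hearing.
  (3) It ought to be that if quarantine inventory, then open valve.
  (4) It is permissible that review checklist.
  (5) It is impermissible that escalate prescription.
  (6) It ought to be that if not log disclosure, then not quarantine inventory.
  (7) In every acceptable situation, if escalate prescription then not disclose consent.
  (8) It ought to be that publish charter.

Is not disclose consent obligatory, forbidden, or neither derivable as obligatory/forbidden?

Neither

Premise 7 is O(escalate_prescription → ¬disclose_consent), but O(escalate_prescription) is not derivable from the premises, so it does not yield O(¬disclose_consent).
No premise or chain of K-axiom applications forces O(¬disclose_consent), and none forces O(disclose_consent). So ¬disclose_consent is neither obligatory nor forbidden under these norms.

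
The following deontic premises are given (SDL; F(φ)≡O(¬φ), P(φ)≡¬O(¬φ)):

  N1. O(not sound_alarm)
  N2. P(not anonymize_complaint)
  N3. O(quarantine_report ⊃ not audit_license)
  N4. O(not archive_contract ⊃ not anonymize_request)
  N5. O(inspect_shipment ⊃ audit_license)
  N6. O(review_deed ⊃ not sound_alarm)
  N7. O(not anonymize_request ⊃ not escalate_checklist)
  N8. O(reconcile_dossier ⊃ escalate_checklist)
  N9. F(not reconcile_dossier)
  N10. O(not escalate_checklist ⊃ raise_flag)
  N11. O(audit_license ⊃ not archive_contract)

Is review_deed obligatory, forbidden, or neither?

Neither

Premise 6 is O(review_deed ⊃ not sound_alarm); even if O(not sound_alarm) held, inferring O(review_deed) would be affirming the consequent — invalid.
No premise or chain of K-axiom applications forces O(review_deed), and none forces O(not review_deed). So review_deed is neither obligatory nor forbidden under these norms.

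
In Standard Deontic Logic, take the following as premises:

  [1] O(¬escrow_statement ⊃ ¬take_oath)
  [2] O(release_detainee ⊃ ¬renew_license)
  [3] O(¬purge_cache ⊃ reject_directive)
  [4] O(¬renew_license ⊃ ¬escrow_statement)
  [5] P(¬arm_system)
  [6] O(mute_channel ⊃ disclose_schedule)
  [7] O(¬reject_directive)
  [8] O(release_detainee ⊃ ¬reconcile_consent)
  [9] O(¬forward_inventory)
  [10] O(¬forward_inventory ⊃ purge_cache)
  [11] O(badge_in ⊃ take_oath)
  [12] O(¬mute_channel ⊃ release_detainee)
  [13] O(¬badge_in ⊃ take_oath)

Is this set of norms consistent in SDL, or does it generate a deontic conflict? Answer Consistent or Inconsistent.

Consistent

Premise 3 is O(¬purge_cache ⊃ reject_directive), but O(¬purge_cache) is not derivable from the premises, so it does not yield O(reject_directive).
So O(reject_directive) is not derivable, and the apparent clash with O(¬reject_directive) does not arise.
A world satisfying every obligation exists (e.g. arm_system=false, badge_in=false, disclose_schedule=true, escrow_statement=true, forward_inventory=false, mute_channel=true, purge_cache=true, reconcile_consent=false, reject_directive=false, release_detainee=false, renew_license=true, take_oath=true); no atom is both obligatory and forbidden, so the set is consistent.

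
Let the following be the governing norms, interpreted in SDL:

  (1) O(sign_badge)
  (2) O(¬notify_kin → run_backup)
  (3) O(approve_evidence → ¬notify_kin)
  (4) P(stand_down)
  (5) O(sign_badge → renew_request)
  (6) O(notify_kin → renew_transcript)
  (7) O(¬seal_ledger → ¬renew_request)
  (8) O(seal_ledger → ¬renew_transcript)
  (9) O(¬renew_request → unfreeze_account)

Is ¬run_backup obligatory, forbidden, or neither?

Premise 1 gives O(sign_badge).
From O(sign_badge) and premise 5, O(sign_badge → renew_request), we obtain O(renew_request).
The contrapositive of premise 7 (O(¬seal_ledger → ¬renew_request)) is O(renew_request → seal_ledger), and O(renew_request) is already established, so O(seal_ledger).
With premise 8, O(seal_ledger → ¬renew_transcript), the K-axiom yields O(¬renew_transcript).
The contrapositive of premise 6 (O(notify_kin → renew_transcript)) is O(¬renew_transcript → ¬notify_kin), and O(¬renew_transcript) is already established, so O(¬notify_kin).
Premise 2 is O(¬notify_kin → run_backup); since O(¬notify_kin), deontic closure gives O(run_backup).
Premises 3, 4, 9 do not contribute to this derivation.
Thus O(run_backup), which is F(¬run_backup): ¬run_backup is forbidden.

Forbidden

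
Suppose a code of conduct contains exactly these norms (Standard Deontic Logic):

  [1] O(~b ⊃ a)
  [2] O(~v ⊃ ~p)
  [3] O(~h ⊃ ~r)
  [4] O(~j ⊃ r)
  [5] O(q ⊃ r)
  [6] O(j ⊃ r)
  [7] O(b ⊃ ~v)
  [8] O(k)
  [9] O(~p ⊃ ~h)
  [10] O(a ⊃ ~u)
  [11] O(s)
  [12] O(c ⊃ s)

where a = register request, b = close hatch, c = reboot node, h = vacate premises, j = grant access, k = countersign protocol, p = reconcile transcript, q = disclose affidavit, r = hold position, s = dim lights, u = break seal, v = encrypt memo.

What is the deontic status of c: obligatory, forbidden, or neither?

Premise 12 is O(c ⊃ s); even if O(s) held, inferring O(c) would be affirming the consequent — invalid.
No premise or chain of K-axiom applications forces O(c), and none forces O(~c). So c is neither obligatory nor forbidden under these norms.

Neither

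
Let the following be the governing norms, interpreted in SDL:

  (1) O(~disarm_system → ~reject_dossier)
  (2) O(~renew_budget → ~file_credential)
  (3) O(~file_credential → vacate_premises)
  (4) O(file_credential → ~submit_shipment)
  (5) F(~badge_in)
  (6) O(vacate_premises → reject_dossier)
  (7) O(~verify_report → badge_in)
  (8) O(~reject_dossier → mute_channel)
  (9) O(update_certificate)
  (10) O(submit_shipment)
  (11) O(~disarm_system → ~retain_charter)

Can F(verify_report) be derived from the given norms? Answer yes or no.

Premise 7 is O(~verify_report → badge_in); even if O(badge_in) held, inferring O(~verify_report) would be affirming the consequent — invalid.
No other premise forces O(~verify_report). An ideal world satisfying every premise can still have verify_report true, so F(verify_report) is not derivable.

No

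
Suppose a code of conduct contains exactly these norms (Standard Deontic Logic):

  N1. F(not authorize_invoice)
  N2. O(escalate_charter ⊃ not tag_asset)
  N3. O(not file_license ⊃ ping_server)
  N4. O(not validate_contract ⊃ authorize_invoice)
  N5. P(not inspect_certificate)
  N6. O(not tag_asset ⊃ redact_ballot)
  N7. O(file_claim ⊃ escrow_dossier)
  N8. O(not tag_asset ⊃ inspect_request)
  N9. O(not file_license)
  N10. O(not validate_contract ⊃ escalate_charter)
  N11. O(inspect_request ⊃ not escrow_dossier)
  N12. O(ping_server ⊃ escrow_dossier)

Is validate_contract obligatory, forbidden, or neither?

Premise 9 gives O(not file_license).
With premise 3, O(not file_license ⊃ ping_server), the K-axiom yields O(ping_server).
With premise 12, O(ping_server ⊃ escrow_dossier), the K-axiom yields O(escrow_dossier).
Premise 11 is O(inspect_request ⊃ not escrow_dossier); contrapositively O(escrow_dossier ⊃ not inspect_request). Since O(escrow_dossier) holds, K gives O(not inspect_request).
Premise 8, O(not tag_asset ⊃ inspect_request), contraposes to O(not inspect_request ⊃ tag_asset); with O(not inspect_request) we get O(tag_asset).
The contrapositive of premise 2 (O(escalate_charter ⊃ not tag_asset)) is O(tag_asset ⊃ not escalate_charter), and O(tag_asset) is already established, so O(not escalate_charter).
The contrapositive of premise 10 (O(not validate_contract ⊃ escalate_charter)) is O(not escalate_charter ⊃ validate_contract), and O(not escalate_charter) is already established, so O(validate_contract).
Premises 1, 4, 5, 6, 7 do not contribute to this derivation.
Hence validate_contract is obligatory.

Obligatory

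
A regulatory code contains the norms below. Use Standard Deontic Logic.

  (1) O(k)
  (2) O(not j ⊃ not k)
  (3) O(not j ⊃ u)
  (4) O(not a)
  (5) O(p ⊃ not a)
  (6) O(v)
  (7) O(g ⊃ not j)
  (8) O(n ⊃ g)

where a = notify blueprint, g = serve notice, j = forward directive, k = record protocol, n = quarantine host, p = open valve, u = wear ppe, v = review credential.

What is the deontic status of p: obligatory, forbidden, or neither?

Neither

Premise 5 is O(p ⊃ not a); even if O(not a) held, inferring O(p) would be affirming the consequent — invalid.
No premise or chain of K-axiom applications forces O(p), and none forces O(not p). So p is neither obligatory nor forbidden under these norms.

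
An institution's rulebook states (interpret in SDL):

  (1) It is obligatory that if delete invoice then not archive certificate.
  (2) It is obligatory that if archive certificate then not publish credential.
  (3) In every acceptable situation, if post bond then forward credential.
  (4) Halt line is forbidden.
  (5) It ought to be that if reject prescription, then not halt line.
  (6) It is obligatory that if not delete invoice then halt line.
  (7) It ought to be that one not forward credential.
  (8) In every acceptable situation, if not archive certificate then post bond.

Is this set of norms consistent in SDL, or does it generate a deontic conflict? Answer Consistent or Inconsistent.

Premise 4 is F(halt_line), i.e. O(¬halt_line).
Premise 6, O(¬delete_invoice → halt_line), contraposes to O(¬halt_line → delete_invoice); with O(¬halt_line) we get O(delete_invoice).
With premise 1, O(delete_invoice → ¬archive_certificate), the K-axiom yields O(¬archive_certificate).
From O(¬archive_certificate) and premise 8, O(¬archive_certificate → post_bond), we obtain O(post_bond).
Applying K to premise 3 (O(post_bond → forward_credential)) and O(post_bond) yields O(forward_credential).
However, premise 7 gives O(¬forward_credential).
We now have both O(forward_credential) and O(¬forward_credential) — forward_credential is simultaneously obligatory and forbidden, violating the D-axiom.

Inconsistent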